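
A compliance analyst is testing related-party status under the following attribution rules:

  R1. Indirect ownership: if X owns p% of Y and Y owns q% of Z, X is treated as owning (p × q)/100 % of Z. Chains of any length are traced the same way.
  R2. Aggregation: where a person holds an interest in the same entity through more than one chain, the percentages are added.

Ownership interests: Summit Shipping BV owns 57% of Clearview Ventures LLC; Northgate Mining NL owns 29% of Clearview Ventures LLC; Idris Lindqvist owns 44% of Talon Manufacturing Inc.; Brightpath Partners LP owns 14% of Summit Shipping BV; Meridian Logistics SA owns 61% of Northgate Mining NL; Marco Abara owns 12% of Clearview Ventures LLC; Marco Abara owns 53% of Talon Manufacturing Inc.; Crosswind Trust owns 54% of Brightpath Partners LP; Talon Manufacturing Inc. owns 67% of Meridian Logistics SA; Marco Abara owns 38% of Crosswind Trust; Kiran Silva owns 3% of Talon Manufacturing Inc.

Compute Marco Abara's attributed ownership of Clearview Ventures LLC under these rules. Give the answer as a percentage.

Chain via Talon Manufacturing Inc. → Meridian Logistics SA → Northgate Mining NL (R1): 53% × 67% × 61% × 29% = 6.281719% of Clearview Ventures LLC.
Chain via Crosswind Trust → Brightpath Partners LP → Summit Shipping BV (R1): 38% × 54% × 14% × 57% = 1.637496% of Clearview Ventures LLC.
Direct interest in Clearview Ventures LLC: 12%.
Aggregating (R2): 6.281719% + 1.637496% + 12% = 19.919215%.

19.919215%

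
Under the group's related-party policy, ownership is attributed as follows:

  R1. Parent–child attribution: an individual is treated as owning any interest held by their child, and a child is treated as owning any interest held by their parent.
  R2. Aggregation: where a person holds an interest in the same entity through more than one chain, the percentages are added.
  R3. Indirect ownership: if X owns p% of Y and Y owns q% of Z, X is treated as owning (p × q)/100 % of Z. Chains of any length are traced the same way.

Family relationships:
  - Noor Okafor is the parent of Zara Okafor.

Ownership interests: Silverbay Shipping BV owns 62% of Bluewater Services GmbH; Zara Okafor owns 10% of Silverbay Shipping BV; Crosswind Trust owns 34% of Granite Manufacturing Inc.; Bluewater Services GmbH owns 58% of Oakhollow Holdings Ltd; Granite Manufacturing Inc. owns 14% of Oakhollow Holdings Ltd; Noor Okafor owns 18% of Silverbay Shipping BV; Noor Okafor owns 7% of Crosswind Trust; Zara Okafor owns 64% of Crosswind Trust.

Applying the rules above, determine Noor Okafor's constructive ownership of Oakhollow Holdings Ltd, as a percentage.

13.4484%

By parent–child attribution (R1), Noor Okafor is treated as also owning Zara Okafor's interest in Crosswind Trust, giving 7% + 64% = 71%.
By parent–child attribution (R1), Noor Okafor is treated as also owning Zara Okafor's interest in Silverbay Shipping BV, giving 18% + 10% = 28%.
Chain via Crosswind Trust → Granite Manufacturing Inc. (R3): 71% × 34% × 14% = 3.3796% of Oakhollow Holdings Ltd.
Chain via Silverbay Shipping BV → Bluewater Services GmbH (R3): 28% × 62% × 58% = 10.0688% of Oakhollow Holdings Ltd.
Aggregating (R2): 3.3796% + 10.0688% = 13.4484%.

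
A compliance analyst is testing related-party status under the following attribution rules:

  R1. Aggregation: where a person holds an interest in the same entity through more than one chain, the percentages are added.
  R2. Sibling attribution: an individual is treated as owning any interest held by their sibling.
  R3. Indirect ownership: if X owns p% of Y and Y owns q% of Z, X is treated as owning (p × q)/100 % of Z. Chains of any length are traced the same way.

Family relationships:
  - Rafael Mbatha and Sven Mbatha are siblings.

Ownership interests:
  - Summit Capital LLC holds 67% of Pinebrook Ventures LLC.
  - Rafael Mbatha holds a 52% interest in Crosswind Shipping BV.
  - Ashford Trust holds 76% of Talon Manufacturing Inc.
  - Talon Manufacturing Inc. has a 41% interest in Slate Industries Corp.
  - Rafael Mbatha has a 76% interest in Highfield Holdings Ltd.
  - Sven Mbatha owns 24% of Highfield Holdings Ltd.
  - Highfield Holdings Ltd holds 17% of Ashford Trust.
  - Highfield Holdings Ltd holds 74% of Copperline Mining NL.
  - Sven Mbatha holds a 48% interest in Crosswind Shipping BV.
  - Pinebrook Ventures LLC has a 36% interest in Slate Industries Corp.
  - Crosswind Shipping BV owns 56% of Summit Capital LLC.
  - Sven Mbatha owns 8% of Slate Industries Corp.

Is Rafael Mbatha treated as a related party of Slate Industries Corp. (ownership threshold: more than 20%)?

By sibling attribution (R2), Rafael Mbatha is treated as also owning Sven Mbatha's interest in Highfield Holdings Ltd, giving 76% + 24% = 100%.
By sibling attribution (R2), Rafael Mbatha is treated as also owning Sven Mbatha's interest in Crosswind Shipping BV, giving 52% + 48% = 100%.
By sibling attribution (R2), Rafael Mbatha is treated as owning Sven Mbatha's 8% interest in Slate Industries Corp.
Chain via Highfield Holdings Ltd → Ashford Trust → Talon Manufacturing Inc. (R3): 100% × 17% × 76% × 41% = 5.2972% of Slate Industries Corp.
Chain via Crosswind Shipping BV → Summit Capital LLC → Pinebrook Ventures LLC (R3): 100% × 56% × 67% × 36% = 13.5072% of Slate Industries Corp.
Direct interest in Slate Industries Corp: 8%.
Aggregating (R1): 5.2972% + 13.5072% + 8% = 26.8044%.
26.8044% exceeds the 20% threshold, so Rafael is a related party to Slate Industries Corp.

Yes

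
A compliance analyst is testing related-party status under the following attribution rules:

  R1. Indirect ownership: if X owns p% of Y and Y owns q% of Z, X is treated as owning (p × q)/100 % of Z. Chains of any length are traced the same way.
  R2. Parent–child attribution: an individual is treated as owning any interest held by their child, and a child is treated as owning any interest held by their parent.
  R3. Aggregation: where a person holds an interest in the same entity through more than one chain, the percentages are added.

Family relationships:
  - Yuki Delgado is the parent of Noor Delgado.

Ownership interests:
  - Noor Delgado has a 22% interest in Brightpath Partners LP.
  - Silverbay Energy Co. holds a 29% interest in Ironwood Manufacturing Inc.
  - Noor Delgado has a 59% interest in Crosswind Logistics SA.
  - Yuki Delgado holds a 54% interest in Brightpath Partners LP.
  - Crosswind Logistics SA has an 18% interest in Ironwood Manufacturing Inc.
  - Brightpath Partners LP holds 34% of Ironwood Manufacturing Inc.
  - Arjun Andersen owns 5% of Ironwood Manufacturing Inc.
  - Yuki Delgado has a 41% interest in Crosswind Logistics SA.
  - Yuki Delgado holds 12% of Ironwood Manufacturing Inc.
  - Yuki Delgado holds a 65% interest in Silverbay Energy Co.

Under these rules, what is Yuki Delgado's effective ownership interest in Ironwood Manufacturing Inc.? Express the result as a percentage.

By parent–child attribution (R2), Yuki Delgado is treated as also owning Noor Delgado's interest in Crosswind Logistics SA, giving 41% + 59% = 100%.
By parent–child attribution (R2), Yuki Delgado is treated as also owning Noor Delgado's interest in Brightpath Partners LP, giving 54% + 22% = 76%.
Chain via Silverbay Energy Co. (R1): 65% × 29% = 18.85% of Ironwood Manufacturing Inc.
Chain via Crosswind Logistics SA (R1): 100% × 18% = 18% of Ironwood Manufacturing Inc.
Chain via Brightpath Partners LP (R1): 76% × 34% = 25.84% of Ironwood Manufacturing Inc.
Direct interest in Ironwood Manufacturing Inc: 12%.
Aggregating (R3): 18.85% + 18% + 25.84% + 12% = 74.69%.

74.69%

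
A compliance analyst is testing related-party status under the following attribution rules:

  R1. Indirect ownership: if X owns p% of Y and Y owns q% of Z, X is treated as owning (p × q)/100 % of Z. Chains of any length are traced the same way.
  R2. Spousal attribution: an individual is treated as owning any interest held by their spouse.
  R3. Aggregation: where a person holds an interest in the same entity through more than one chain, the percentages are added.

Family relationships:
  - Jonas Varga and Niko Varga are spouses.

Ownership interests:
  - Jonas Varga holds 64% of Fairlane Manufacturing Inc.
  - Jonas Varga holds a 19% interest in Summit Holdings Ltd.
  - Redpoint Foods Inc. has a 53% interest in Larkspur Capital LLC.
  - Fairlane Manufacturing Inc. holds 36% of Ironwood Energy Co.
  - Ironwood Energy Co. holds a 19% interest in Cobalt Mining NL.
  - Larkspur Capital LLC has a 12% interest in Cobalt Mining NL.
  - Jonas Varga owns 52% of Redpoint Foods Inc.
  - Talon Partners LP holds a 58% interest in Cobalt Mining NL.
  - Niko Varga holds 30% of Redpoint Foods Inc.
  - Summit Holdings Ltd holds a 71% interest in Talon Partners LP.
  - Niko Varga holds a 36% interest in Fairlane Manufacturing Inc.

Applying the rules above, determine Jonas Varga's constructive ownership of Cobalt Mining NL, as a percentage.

By spousal attribution (R2), Jonas Varga is treated as also owning Niko Varga's interest in Redpoint Foods Inc, giving 52% + 30% = 82%.
By spousal attribution (R2), Jonas Varga is treated as also owning Niko Varga's interest in Fairlane Manufacturing Inc, giving 64% + 36% = 100%.
Chain via Redpoint Foods Inc. → Larkspur Capital LLC (R1): 82% × 53% × 12% = 5.2152% of Cobalt Mining NL.
Chain via Fairlane Manufacturing Inc. → Ironwood Energy Co. (R1): 100% × 36% × 19% = 6.84% of Cobalt Mining NL.
Chain via Summit Holdings Ltd → Talon Partners LP (R1): 19% × 71% × 58% = 7.8242% of Cobalt Mining NL.
Aggregating (R3): 5.2152% + 6.84% + 7.8242% = 19.8794%.

19.8794%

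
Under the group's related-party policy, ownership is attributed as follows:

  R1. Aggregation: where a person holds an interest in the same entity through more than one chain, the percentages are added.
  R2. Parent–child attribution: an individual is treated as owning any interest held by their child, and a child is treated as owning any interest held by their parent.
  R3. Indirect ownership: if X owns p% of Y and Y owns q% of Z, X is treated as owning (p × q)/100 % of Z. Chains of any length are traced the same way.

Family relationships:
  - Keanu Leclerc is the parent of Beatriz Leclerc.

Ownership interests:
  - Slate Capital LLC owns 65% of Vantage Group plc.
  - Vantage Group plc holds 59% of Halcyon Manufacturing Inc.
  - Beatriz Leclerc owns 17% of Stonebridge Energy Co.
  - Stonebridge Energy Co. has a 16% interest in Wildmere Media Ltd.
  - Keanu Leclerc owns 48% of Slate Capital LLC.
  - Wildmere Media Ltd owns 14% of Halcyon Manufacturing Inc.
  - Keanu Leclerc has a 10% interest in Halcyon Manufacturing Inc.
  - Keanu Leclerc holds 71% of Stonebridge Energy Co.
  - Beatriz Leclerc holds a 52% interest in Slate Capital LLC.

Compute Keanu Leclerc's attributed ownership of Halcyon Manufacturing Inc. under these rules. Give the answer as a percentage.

By parent–child attribution (R2), Keanu Leclerc is treated as also owning Beatriz Leclerc's interest in Slate Capital LLC, giving 48% + 52% = 100%.
By parent–child attribution (R2), Keanu Leclerc is treated as also owning Beatriz Leclerc's interest in Stonebridge Energy Co, giving 71% + 17% = 88%.
Chain via Slate Capital LLC → Vantage Group plc (R3): 100% × 65% × 59% = 38.35% of Halcyon Manufacturing Inc.
Chain via Stonebridge Energy Co. → Wildmere Media Ltd (R3): 88% × 16% × 14% = 1.9712% of Halcyon Manufacturing Inc.
Direct interest in Halcyon Manufacturing Inc: 10%.
Aggregating (R1): 38.35% + 1.9712% + 10% = 50.3212%.

50.3212%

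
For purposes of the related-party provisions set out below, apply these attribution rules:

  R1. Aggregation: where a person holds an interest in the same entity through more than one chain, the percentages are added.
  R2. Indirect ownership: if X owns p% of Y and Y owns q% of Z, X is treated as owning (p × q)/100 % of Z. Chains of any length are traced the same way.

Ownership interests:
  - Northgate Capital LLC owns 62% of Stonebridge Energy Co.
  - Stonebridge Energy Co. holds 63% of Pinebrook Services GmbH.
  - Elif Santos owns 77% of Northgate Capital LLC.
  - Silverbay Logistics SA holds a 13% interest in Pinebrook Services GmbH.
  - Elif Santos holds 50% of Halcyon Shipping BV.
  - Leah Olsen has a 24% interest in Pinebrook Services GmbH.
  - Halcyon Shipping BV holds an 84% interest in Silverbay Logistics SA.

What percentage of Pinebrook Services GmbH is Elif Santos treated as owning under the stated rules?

35.5362%

Chain via Halcyon Shipping BV → Silverbay Logistics SA (R2): 50% × 84% × 13% = 5.46% of Pinebrook Services GmbH.
Chain via Northgate Capital LLC → Stonebridge Energy Co. (R2): 77% × 62% × 63% = 30.0762% of Pinebrook Services GmbH.
Aggregating (R1): 5.46% + 30.0762% = 35.5362%.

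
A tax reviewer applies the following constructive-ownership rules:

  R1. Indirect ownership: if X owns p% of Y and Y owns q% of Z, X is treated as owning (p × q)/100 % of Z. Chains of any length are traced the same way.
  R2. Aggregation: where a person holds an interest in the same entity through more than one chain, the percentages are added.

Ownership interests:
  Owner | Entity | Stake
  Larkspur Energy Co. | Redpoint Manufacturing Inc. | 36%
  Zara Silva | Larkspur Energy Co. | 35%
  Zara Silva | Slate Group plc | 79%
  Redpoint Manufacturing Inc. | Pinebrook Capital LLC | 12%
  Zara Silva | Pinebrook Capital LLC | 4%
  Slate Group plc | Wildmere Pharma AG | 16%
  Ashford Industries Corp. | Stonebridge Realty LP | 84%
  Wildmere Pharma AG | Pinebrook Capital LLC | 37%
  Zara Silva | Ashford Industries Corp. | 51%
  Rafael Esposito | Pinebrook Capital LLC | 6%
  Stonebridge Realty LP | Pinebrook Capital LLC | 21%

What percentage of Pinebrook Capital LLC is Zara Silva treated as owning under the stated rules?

19.1852%

Chain via Ashford Industries Corp. → Stonebridge Realty LP (R1): 51% × 84% × 21% = 8.9964% of Pinebrook Capital LLC.
Chain via Larkspur Energy Co. → Redpoint Manufacturing Inc. (R1): 35% × 36% × 12% = 1.512% of Pinebrook Capital LLC.
Chain via Slate Group plc → Wildmere Pharma AG (R1): 79% × 16% × 37% = 4.6768% of Pinebrook Capital LLC.
Direct interest in Pinebrook Capital LLC: 4%.
Aggregating (R2): 8.9964% + 1.512% + 4.6768% + 4% = 19.1852%.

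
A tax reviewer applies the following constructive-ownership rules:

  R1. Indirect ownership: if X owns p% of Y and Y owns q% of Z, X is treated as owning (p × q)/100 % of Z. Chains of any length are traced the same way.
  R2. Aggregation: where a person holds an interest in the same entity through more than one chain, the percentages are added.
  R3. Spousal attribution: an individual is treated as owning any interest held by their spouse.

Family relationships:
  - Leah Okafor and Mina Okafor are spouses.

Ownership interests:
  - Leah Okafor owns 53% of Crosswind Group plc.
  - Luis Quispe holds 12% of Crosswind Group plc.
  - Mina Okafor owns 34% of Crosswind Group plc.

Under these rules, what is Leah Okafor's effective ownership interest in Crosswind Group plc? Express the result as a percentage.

87%

By spousal attribution (R3), Leah Okafor is treated as also owning Mina Okafor's interest in Crosswind Group plc, giving 53% + 34% = 87%.
Direct interest in Crosswind Group plc: 87%.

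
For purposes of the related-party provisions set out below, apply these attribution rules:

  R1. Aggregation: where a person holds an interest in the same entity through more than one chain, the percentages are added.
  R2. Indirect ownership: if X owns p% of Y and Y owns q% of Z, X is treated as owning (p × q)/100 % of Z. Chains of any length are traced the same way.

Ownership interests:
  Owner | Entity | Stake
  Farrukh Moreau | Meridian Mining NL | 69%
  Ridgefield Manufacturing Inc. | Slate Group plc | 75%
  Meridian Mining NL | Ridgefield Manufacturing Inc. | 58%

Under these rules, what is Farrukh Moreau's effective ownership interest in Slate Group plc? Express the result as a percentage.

Chain via Meridian Mining NL → Ridgefield Manufacturing Inc. (R2): 69% × 58% × 75% = 30.015% of Slate Group plc.

30.015%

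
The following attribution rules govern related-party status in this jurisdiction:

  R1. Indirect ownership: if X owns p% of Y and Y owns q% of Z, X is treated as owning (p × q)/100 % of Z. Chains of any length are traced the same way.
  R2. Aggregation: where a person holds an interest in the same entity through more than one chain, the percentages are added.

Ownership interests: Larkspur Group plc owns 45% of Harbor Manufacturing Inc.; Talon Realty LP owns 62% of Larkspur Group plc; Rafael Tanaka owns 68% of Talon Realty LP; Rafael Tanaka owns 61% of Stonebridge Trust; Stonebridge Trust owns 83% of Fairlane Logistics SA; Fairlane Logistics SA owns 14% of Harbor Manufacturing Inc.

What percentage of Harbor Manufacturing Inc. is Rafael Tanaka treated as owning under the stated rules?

Chain via Talon Realty LP → Larkspur Group plc (R1): 68% × 62% × 45% = 18.972% of Harbor Manufacturing Inc.
Chain via Stonebridge Trust → Fairlane Logistics SA (R1): 61% × 83% × 14% = 7.0882% of Harbor Manufacturing Inc.
Aggregating (R2): 18.972% + 7.0882% = 26.0602%.

26.0602%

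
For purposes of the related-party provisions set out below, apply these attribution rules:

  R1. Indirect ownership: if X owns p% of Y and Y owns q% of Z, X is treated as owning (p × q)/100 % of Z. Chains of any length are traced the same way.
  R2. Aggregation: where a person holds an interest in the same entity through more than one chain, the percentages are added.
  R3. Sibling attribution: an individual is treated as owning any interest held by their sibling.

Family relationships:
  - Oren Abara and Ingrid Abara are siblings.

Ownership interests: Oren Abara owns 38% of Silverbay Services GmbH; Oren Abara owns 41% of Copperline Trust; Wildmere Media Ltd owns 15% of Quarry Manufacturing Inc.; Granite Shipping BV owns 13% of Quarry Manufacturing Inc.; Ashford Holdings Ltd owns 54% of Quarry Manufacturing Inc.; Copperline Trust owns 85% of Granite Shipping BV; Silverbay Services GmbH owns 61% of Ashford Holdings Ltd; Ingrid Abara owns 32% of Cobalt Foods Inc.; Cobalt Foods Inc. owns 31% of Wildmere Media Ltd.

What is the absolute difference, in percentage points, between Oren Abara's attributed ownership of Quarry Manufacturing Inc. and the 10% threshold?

8.5357

By sibling attribution (R3), Oren Abara is treated as owning Ingrid Abara's 32% interest in Cobalt Foods Inc.
Chain via Copperline Trust → Granite Shipping BV (R1): 41% × 85% × 13% = 4.5305% of Quarry Manufacturing Inc.
Chain via Silverbay Services GmbH → Ashford Holdings Ltd (R1): 38% × 61% × 54% = 12.5172% of Quarry Manufacturing Inc.
Chain via Cobalt Foods Inc. → Wildmere Media Ltd (R1): 32% × 31% × 15% = 1.488% of Quarry Manufacturing Inc.
Aggregating (R2): 4.5305% + 12.5172% + 1.488% = 18.5357%.
18.5357% exceeds the 10% threshold by 8.5357 percentage points.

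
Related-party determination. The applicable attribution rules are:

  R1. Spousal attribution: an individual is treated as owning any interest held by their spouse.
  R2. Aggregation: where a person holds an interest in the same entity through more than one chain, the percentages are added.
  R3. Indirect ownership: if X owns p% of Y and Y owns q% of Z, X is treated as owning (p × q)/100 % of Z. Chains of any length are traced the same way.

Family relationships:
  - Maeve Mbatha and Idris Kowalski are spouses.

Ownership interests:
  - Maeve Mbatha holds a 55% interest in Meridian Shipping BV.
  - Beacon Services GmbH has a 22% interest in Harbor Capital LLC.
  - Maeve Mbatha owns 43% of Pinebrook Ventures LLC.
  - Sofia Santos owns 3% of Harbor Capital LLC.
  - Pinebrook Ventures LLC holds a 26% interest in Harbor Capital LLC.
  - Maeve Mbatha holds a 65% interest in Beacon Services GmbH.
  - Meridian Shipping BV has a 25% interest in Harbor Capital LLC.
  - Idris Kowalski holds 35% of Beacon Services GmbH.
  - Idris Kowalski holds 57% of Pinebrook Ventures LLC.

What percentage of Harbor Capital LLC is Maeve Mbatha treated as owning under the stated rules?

61.75%

By spousal attribution (R1), Maeve Mbatha is treated as also owning Idris Kowalski's interest in Beacon Services GmbH, giving 65% + 35% = 100%.
By spousal attribution (R1), Maeve Mbatha is treated as also owning Idris Kowalski's interest in Pinebrook Ventures LLC, giving 43% + 57% = 100%.
Chain via Beacon Services GmbH (R3): 100% × 22% = 22% of Harbor Capital LLC.
Chain via Meridian Shipping BV (R3): 55% × 25% = 13.75% of Harbor Capital LLC.
Chain via Pinebrook Ventures LLC (R3): 100% × 26% = 26% of Harbor Capital LLC.
Aggregating (R2): 22% + 13.75% + 26% = 61.75%.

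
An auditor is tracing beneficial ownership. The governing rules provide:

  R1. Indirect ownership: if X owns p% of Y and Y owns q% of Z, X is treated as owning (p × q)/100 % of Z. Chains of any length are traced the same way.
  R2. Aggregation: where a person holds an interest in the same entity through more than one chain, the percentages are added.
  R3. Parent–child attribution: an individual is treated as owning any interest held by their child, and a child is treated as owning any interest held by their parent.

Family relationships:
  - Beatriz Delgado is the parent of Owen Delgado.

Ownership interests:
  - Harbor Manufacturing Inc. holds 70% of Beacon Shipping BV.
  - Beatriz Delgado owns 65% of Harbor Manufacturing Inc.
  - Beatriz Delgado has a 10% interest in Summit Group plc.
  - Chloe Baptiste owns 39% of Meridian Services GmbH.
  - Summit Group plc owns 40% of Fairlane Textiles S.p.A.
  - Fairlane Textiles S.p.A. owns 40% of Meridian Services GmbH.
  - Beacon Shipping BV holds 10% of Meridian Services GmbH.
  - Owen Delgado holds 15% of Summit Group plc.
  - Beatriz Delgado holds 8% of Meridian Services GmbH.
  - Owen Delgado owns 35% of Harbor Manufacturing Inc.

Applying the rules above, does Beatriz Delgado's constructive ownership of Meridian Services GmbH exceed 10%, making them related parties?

By parent–child attribution (R3), Beatriz Delgado is treated as also owning Owen Delgado's interest in Harbor Manufacturing Inc, giving 65% + 35% = 100%.
By parent–child attribution (R3), Beatriz Delgado is treated as also owning Owen Delgado's interest in Summit Group plc, giving 10% + 15% = 25%.
Chain via Harbor Manufacturing Inc. → Beacon Shipping BV (R1): 100% × 70% × 10% = 7% of Meridian Services GmbH.
Chain via Summit Group plc → Fairlane Textiles S.p.A. (R1): 25% × 40% × 40% = 4% of Meridian Services GmbH.
Direct interest in Meridian Services GmbH: 8%.
Aggregating (R2): 7% + 4% + 8% = 19%.
19% exceeds the 10% threshold, so Beatriz is a related party to Meridian Services GmbH.

Yes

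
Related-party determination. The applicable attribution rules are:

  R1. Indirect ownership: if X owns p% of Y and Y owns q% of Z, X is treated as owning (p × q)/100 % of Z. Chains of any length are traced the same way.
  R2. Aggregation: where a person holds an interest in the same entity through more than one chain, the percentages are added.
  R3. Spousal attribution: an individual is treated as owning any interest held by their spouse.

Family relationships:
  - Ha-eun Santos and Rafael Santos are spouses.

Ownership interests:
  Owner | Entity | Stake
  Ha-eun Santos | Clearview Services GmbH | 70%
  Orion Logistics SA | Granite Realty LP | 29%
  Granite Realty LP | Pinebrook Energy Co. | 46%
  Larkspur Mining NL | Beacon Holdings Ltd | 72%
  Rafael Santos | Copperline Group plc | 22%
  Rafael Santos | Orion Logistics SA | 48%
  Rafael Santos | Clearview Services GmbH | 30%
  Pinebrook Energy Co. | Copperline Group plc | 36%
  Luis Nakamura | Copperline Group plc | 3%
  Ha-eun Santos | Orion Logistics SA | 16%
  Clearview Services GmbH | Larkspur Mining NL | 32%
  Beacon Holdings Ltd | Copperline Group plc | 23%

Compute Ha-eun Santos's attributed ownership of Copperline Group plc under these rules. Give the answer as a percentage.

By spousal attribution (R3), Ha-eun Santos is treated as also owning Rafael Santos's interest in Orion Logistics SA, giving 16% + 48% = 64%.
By spousal attribution (R3), Ha-eun Santos is treated as also owning Rafael Santos's interest in Clearview Services GmbH, giving 70% + 30% = 100%.
By spousal attribution (R3), Ha-eun Santos is treated as owning Rafael Santos's 22% interest in Copperline Group plc.
Chain via Orion Logistics SA → Granite Realty LP → Pinebrook Energy Co. (R1): 64% × 29% × 46% × 36% = 3.073536% of Copperline Group plc.
Chain via Clearview Services GmbH → Larkspur Mining NL → Beacon Holdings Ltd (R1): 100% × 32% × 72% × 23% = 5.2992% of Copperline Group plc.
Direct interest in Copperline Group plc: 22%.
Aggregating (R2): 3.073536% + 5.2992% + 22% = 30.372736%.

30.372736%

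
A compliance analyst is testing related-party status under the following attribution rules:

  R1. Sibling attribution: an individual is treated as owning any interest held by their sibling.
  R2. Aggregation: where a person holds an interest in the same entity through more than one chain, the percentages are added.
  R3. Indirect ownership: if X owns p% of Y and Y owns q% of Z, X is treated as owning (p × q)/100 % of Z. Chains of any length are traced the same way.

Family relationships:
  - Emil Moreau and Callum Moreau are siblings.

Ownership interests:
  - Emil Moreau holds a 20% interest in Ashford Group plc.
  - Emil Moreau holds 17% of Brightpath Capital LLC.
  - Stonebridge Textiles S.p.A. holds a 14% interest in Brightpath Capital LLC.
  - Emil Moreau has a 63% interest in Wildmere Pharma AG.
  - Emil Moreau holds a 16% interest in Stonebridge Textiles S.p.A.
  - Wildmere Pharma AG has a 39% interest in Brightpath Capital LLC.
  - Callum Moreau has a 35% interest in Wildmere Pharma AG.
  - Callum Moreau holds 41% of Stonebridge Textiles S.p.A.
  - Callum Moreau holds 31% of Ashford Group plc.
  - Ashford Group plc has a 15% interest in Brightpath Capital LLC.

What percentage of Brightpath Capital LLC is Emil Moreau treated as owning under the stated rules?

70.85%

By sibling attribution (R1), Emil Moreau is treated as also owning Callum Moreau's interest in Stonebridge Textiles S.p.A, giving 16% + 41% = 57%.
By sibling attribution (R1), Emil Moreau is treated as also owning Callum Moreau's interest in Ashford Group plc, giving 20% + 31% = 51%.
By sibling attribution (R1), Emil Moreau is treated as also owning Callum Moreau's interest in Wildmere Pharma AG, giving 63% + 35% = 98%.
Chain via Stonebridge Textiles S.p.A. (R3): 57% × 14% = 7.98% of Brightpath Capital LLC.
Chain via Ashford Group plc (R3): 51% × 15% = 7.65% of Brightpath Capital LLC.
Chain via Wildmere Pharma AG (R3): 98% × 39% = 38.22% of Brightpath Capital LLC.
Direct interest in Brightpath Capital LLC: 17%.
Aggregating (R2): 7.98% + 7.65% + 38.22% + 17% = 70.85%.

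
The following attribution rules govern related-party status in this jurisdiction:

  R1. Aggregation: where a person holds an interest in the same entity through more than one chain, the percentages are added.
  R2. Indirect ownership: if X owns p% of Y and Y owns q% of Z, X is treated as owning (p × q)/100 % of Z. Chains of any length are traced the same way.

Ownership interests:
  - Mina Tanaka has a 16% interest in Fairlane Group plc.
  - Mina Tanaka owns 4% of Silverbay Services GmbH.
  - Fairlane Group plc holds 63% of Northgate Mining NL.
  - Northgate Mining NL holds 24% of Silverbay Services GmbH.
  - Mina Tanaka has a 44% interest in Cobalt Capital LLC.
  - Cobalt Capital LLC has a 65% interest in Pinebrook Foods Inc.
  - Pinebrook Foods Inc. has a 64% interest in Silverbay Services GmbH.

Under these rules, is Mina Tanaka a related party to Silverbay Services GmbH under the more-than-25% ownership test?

Chain via Fairlane Group plc → Northgate Mining NL (R2): 16% × 63% × 24% = 2.4192% of Silverbay Services GmbH.
Chain via Cobalt Capital LLC → Pinebrook Foods Inc. (R2): 44% × 65% × 64% = 18.304% of Silverbay Services GmbH.
Direct interest in Silverbay Services GmbH: 4%.
Aggregating (R1): 2.4192% + 18.304% + 4% = 24.7232%.
24.7232% does not exceed the 25% threshold, so Mina is not a related party to Silverbay Services GmbH.

No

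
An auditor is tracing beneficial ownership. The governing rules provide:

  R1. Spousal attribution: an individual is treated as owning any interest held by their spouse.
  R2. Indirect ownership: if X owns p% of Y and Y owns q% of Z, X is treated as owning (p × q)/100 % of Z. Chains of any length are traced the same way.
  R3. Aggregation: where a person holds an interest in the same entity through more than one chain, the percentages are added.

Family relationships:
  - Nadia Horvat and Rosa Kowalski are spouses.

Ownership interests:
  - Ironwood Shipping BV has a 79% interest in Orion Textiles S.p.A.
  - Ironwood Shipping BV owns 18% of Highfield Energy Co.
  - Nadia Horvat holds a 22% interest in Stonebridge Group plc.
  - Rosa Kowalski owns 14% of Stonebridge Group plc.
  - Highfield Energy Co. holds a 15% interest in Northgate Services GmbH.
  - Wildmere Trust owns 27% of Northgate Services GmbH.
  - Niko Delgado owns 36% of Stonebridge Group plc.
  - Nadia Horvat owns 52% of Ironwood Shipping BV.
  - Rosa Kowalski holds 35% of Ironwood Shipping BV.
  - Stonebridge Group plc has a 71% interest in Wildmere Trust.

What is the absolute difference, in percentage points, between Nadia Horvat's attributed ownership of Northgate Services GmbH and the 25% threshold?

By spousal attribution (R1), Nadia Horvat is treated as also owning Rosa Kowalski's interest in Stonebridge Group plc, giving 22% + 14% = 36%.
By spousal attribution (R1), Nadia Horvat is treated as also owning Rosa Kowalski's interest in Ironwood Shipping BV, giving 52% + 35% = 87%.
Chain via Stonebridge Group plc → Wildmere Trust (R2): 36% × 71% × 27% = 6.9012% of Northgate Services GmbH.
Chain via Ironwood Shipping BV → Highfield Energy Co. (R2): 87% × 18% × 15% = 2.349% of Northgate Services GmbH.
Aggregating (R3): 6.9012% + 2.349% = 9.2502%.
9.2502% falls short of the 25% threshold by 15.7498 percentage points.

15.7498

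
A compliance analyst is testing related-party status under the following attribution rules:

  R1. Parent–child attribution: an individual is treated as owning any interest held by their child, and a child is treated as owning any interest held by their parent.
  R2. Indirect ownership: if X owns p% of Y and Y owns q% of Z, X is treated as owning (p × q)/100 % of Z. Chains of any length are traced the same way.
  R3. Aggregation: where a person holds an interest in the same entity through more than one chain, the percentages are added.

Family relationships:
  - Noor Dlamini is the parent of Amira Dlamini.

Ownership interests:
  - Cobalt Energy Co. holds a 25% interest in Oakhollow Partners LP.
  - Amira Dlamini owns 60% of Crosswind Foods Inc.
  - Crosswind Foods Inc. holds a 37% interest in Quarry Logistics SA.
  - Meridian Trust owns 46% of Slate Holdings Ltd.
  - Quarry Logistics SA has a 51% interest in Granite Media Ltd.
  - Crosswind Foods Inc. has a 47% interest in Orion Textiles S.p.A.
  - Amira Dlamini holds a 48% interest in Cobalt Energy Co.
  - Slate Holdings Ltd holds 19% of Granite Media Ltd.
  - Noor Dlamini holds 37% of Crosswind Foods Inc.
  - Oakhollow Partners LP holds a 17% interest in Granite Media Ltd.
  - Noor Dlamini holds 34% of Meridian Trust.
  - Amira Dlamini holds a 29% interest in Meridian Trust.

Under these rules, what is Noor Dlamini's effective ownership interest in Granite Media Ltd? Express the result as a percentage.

By parent–child attribution (R1), Noor Dlamini is treated as also owning Amira Dlamini's interest in Meridian Trust, giving 34% + 29% = 63%.
By parent–child attribution (R1), Noor Dlamini is treated as also owning Amira Dlamini's interest in Crosswind Foods Inc, giving 37% + 60% = 97%.
By parent–child attribution (R1), Noor Dlamini is treated as owning Amira Dlamini's 48% interest in Cobalt Energy Co.
Chain via Meridian Trust → Slate Holdings Ltd (R2): 63% × 46% × 19% = 5.5062% of Granite Media Ltd.
Chain via Crosswind Foods Inc. → Quarry Logistics SA (R2): 97% × 37% × 51% = 18.3039% of Granite Media Ltd.
Chain via Cobalt Energy Co. → Oakhollow Partners LP (R2): 48% × 25% × 17% = 2.04% of Granite Media Ltd.
Aggregating (R3): 5.5062% + 18.3039% + 2.04% = 25.8501%.

25.8501%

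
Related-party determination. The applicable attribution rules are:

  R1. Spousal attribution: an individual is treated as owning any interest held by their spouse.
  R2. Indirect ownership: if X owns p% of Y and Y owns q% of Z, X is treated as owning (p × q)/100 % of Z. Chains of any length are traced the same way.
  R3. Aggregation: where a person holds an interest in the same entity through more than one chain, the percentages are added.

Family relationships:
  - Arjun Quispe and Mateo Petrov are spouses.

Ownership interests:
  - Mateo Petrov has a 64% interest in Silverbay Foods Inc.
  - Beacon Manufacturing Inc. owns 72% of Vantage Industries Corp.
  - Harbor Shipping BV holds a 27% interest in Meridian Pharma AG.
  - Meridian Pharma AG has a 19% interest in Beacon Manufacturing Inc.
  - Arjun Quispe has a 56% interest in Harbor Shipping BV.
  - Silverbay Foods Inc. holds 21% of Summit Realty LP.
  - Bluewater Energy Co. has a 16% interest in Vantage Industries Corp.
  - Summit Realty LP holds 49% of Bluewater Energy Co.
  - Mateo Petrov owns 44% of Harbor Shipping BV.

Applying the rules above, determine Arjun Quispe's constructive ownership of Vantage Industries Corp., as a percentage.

By spousal attribution (R1), Arjun Quispe is treated as also owning Mateo Petrov's interest in Harbor Shipping BV, giving 56% + 44% = 100%.
By spousal attribution (R1), Arjun Quispe is treated as owning Mateo Petrov's 64% interest in Silverbay Foods Inc.
Chain via Harbor Shipping BV → Meridian Pharma AG → Beacon Manufacturing Inc. (R2): 100% × 27% × 19% × 72% = 3.6936% of Vantage Industries Corp.
Chain via Silverbay Foods Inc. → Summit Realty LP → Bluewater Energy Co. (R2): 64% × 21% × 49% × 16% = 1.053696% of Vantage Industries Corp.
Aggregating (R3): 3.6936% + 1.053696% = 4.747296%.

4.747296%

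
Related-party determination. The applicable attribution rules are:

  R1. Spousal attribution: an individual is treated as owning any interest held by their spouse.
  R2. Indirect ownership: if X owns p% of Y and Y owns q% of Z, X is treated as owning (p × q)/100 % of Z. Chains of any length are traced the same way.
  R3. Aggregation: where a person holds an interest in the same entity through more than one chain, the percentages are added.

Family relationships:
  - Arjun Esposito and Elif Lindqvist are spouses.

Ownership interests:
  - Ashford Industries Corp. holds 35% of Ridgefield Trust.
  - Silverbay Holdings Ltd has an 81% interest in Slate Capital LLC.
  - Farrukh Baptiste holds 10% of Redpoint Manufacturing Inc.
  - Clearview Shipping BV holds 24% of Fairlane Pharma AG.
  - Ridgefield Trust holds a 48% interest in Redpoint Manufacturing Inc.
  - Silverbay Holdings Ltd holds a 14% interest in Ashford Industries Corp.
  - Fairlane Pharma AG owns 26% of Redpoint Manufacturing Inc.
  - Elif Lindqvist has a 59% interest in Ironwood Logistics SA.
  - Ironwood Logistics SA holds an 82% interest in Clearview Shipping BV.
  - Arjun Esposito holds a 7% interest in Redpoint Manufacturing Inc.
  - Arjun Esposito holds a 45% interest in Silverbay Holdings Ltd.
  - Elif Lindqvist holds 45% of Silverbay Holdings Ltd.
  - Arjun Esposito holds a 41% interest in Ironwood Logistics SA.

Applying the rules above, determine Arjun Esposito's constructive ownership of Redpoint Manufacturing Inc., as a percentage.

By spousal attribution (R1), Arjun Esposito is treated as also owning Elif Lindqvist's interest in Silverbay Holdings Ltd, giving 45% + 45% = 90%.
By spousal attribution (R1), Arjun Esposito is treated as also owning Elif Lindqvist's interest in Ironwood Logistics SA, giving 41% + 59% = 100%.
Chain via Silverbay Holdings Ltd → Ashford Industries Corp. → Ridgefield Trust (R2): 90% × 14% × 35% × 48% = 2.1168% of Redpoint Manufacturing Inc.
Chain via Ironwood Logistics SA → Clearview Shipping BV → Fairlane Pharma AG (R2): 100% × 82% × 24% × 26% = 5.1168% of Redpoint Manufacturing Inc.
Direct interest in Redpoint Manufacturing Inc: 7%.
Aggregating (R3): 2.1168% + 5.1168% + 7% = 14.2336%.

14.2336%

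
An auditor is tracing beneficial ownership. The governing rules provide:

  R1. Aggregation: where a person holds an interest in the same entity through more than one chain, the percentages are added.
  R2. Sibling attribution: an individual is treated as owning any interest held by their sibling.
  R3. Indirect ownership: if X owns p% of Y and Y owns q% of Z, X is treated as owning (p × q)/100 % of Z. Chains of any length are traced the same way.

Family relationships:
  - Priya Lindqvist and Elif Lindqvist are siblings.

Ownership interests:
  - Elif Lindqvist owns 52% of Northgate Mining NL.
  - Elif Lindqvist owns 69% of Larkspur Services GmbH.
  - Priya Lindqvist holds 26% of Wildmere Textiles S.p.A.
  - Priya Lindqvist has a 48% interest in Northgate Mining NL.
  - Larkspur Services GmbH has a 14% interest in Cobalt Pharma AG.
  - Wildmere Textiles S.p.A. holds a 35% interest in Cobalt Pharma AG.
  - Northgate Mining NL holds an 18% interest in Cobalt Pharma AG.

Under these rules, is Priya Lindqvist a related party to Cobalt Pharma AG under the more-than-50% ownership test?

By sibling attribution (R2), Priya Lindqvist is treated as also owning Elif Lindqvist's interest in Northgate Mining NL, giving 48% + 52% = 100%.
By sibling attribution (R2), Priya Lindqvist is treated as owning Elif Lindqvist's 69% interest in Larkspur Services GmbH.
Chain via Wildmere Textiles S.p.A. (R3): 26% × 35% = 9.1% of Cobalt Pharma AG.
Chain via Northgate Mining NL (R3): 100% × 18% = 18% of Cobalt Pharma AG.
Chain via Larkspur Services GmbH (R3): 69% × 14% = 9.66% of Cobalt Pharma AG.
Aggregating (R1): 9.1% + 18% + 9.66% = 36.76%.
36.76% does not exceed the 50% threshold, so Priya is not a related party to Cobalt Pharma AG.

No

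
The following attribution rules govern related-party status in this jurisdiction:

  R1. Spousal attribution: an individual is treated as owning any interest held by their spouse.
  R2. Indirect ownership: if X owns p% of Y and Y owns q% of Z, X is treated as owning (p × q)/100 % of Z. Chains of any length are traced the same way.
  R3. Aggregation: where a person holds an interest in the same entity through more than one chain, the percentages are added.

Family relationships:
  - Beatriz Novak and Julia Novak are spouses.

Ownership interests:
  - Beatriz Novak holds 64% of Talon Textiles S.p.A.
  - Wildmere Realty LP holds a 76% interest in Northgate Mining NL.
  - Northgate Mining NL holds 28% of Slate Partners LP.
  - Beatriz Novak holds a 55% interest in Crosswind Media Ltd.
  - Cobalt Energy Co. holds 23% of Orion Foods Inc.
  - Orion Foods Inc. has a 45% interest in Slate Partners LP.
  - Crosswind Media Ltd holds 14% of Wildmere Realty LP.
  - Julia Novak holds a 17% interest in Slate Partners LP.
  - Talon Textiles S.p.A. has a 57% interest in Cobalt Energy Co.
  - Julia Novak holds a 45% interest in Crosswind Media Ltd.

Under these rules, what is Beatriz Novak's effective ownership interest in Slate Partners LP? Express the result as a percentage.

23.75488%

By spousal attribution (R1), Beatriz Novak is treated as also owning Julia Novak's interest in Crosswind Media Ltd, giving 55% + 45% = 100%.
By spousal attribution (R1), Beatriz Novak is treated as owning Julia Novak's 17% interest in Slate Partners LP.
Chain via Talon Textiles S.p.A. → Cobalt Energy Co. → Orion Foods Inc. (R2): 64% × 57% × 23% × 45% = 3.77568% of Slate Partners LP.
Chain via Crosswind Media Ltd → Wildmere Realty LP → Northgate Mining NL (R2): 100% × 14% × 76% × 28% = 2.9792% of Slate Partners LP.
Direct interest in Slate Partners LP: 17%.
Aggregating (R3): 3.77568% + 2.9792% + 17% = 23.75488%.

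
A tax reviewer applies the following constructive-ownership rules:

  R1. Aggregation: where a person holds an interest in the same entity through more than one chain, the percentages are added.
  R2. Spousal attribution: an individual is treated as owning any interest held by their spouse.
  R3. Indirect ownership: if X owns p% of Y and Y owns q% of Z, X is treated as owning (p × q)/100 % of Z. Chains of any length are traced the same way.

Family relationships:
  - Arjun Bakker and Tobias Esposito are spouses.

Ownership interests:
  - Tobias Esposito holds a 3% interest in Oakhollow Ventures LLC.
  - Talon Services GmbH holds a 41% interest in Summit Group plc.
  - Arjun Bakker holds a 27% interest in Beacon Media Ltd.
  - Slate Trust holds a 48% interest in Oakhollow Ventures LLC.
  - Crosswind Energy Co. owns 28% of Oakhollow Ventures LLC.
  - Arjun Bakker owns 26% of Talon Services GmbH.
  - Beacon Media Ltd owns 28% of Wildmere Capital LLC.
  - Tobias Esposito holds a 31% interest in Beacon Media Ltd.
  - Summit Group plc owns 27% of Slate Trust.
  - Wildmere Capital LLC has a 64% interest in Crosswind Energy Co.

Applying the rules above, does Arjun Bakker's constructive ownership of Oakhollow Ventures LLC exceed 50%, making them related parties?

By spousal attribution (R2), Arjun Bakker is treated as also owning Tobias Esposito's interest in Beacon Media Ltd, giving 27% + 31% = 58%.
By spousal attribution (R2), Arjun Bakker is treated as owning Tobias Esposito's 3% interest in Oakhollow Ventures LLC.
Chain via Beacon Media Ltd → Wildmere Capital LLC → Crosswind Energy Co. (R3): 58% × 28% × 64% × 28% = 2.910208% of Oakhollow Ventures LLC.
Chain via Talon Services GmbH → Summit Group plc → Slate Trust (R3): 26% × 41% × 27% × 48% = 1.381536% of Oakhollow Ventures LLC.
Direct interest in Oakhollow Ventures LLC: 3%.
Aggregating (R1): 2.910208% + 1.381536% + 3% = 7.291744%.
7.291744% does not exceed the 50% threshold, so Arjun is not a related party to Oakhollow Ventures LLC.

No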